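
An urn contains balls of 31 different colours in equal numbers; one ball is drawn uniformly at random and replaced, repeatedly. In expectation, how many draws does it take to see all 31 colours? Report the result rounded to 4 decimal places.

After k distinct colours have appeared, the next draw gives a new one with probability (31-k)/31, so the expected wait for the (k+1)-th is 31/(31-k).
E[T] = 31/31 + 31/30 + 31/29 + ... + 31/2 + 31/1 = 31·H_{31}.
H_{31} = 4.02725, so E[T] = 124.84460.

124.8446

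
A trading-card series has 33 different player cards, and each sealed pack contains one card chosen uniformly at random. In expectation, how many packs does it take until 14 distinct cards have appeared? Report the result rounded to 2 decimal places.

17.85

Going from k to k+1 distinct takes a geometric number of packs with mean 33/(33-k).
Sum over k = 0,...,13: E = 33/33 + 33/32 + 33/31 + ... + 33/21 + 33/20 = 17.855.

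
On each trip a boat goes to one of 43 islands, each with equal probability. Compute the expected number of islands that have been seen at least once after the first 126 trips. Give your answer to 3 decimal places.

40.783

For each island, P(seen in 126 trips) = 1 - (42/43)^126 = 0.9484.
By linearity of expectation, E[distinct seen] = 43·(1 - (42/43)^126) = 40.7826.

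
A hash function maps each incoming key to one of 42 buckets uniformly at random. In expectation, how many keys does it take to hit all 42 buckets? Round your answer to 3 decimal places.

The wait to go from k to k+1 distinct buckets is geometric with mean 42/(42-k).
E[T] = 42/42 + 42/41 + 42/40 + ... + 42/2 + 42/1 = 42·H_{42}.
H_{42} = 4.3267, so E[T] = 181.7232.

181.723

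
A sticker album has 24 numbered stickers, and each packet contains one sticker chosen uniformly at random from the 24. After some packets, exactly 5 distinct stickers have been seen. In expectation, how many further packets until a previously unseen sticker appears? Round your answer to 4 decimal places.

1.2632

The number of packets until the next new sticker is geometric with success probability 19/24, so its mean is 24/19.
E = 24/19 = 1.26316.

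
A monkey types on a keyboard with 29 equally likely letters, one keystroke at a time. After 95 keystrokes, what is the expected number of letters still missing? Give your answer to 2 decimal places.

For each letter, P(unseen after 95) = (28/29)^95 = 0.036.
By linearity of expectation, E[unseen] = 29·(28/29)^95 = 1.034.

1.03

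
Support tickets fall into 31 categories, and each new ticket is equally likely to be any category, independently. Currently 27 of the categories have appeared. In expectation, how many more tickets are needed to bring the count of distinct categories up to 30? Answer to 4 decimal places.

33.5833

From k distinct to k+1 distinct takes on average 31/(31-k) tickets.
Sum over k = 27,...,29: E = 31/4 + 31/3 + 31/2 = 33.58333.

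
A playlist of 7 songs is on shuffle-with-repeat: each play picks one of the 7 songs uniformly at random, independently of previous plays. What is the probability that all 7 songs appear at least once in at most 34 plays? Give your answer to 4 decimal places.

0.9632

Let A_i be the event that song i is missing after 34 plays. By inclusion–exclusion on the A_i,
P(all seen) = Σ_{j=0}^{7} (-1)^j C(7,j)((7-j)/7)^34
= 1.00000 - 0.03706 + 0.00023 - 0.00000 + 0.00000 - 0.00000 + 0.00000 - 0.00000
= 0.96317.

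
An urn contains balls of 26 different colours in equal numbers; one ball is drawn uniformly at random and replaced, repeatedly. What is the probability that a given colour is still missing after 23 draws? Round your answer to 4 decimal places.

On each draw the fixed colour fails to appear with probability 25/26.
P(still missing after 23) = (25/26)^23 = 0.40573.

0.4057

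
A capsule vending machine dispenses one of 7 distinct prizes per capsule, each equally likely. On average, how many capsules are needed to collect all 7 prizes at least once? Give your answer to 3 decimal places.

The wait to go from k to k+1 distinct prizes is geometric with mean 7/(7-k).
E[T] = 7/7 + 7/6 + 7/5 + ... + 7/2 + 7/1 = 7·H_{7}.
H_{7} = 2.5929, so E[T] = 18.1500.

18.150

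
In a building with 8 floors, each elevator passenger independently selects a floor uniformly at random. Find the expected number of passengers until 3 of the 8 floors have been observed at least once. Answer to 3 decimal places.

With k distinct floors already seen, the next new one arrives after an expected 8/(8-k) passengers.
Sum over k = 0,...,2: E = 8/8 + 8/7 + 8/6 = 3.4762.

3.476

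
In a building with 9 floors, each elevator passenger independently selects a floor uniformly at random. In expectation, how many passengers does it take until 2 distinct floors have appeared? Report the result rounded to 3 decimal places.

With k distinct floors already seen, the next new one arrives after an expected 9/(9-k) passengers.
Sum over k = 0,...,1: E = 9/9 + 9/8 = 2.1250.

2.125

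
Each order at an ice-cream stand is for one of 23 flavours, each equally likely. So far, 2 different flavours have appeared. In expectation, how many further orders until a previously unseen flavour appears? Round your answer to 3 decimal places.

1.095

Each order yields a new flavour with probability (23-2)/23 = 21/23, so the wait is geometric with mean 23/21.
E = 23/21 = 1.0952.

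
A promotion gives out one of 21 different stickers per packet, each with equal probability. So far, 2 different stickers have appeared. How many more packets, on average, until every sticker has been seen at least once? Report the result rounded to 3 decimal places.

74.503

The wait to go from k to k+1 distinct stickers is geometric with mean 21/(21-k).
Sum over k = 2,...,20: E = 21/19 + 21/18 + 21/17 + ... + 21/2 + 21/1 = 74.5025.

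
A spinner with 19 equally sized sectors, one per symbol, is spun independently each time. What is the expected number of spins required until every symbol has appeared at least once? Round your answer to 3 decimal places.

67.407

After k distinct symbols have appeared, the next spin gives a new one with probability (19-k)/19, so the expected wait for the (k+1)-th is 19/(19-k).
E[T] = 19/19 + 19/18 + 19/17 + ... + 19/2 + 19/1 = 19·H_{19}.
H_{19} = 3.5477, so E[T] = 67.4071.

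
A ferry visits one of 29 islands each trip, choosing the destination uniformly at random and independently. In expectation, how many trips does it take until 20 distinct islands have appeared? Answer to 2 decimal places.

32.85

Going from k to k+1 distinct takes a geometric number of trips with mean 29/(29-k).
Sum over k = 0,...,19: E = 29/29 + 29/28 + 29/27 + ... + 29/11 + 29/10 = 32.848.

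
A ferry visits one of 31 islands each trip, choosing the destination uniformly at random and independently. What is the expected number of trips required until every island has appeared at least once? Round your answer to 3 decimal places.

124.845

The wait to go from k to k+1 distinct islands is geometric with mean 31/(31-k).
E[T] = 31/31 + 31/30 + 31/29 + ... + 31/2 + 31/1 = 31·H_{31}.
H_{31} = 4.0272, so E[T] = 124.8446.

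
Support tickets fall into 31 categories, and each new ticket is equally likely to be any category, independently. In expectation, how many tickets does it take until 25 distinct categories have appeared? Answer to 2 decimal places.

Going from k to k+1 distinct takes a geometric number of tickets with mean 31/(31-k).
Sum over k = 0,...,24: E = 31/31 + 31/30 + 31/29 + ... + 31/8 + 31/7 = 48.895.

48.89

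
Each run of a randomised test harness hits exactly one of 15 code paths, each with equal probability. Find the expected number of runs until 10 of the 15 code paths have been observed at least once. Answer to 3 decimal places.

With k distinct code paths already seen, the next new one arrives after an expected 15/(15-k) runs.
Sum over k = 0,...,9: E = 15/15 + 15/14 + 15/13 + ... + 15/7 + 15/6 = 15.5234.

15.523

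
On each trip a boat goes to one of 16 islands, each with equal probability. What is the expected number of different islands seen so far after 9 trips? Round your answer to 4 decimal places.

For each island, P(seen in 9 trips) = 1 - (15/16)^9 = 0.44058.
By linearity of expectation, E[distinct seen] = 16·(1 - (15/16)^9) = 7.04921.

7.0492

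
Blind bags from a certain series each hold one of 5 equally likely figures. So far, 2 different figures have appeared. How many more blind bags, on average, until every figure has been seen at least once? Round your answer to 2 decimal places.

With k distinct figures already seen, the next new one takes an expected 5/(5-k) blind bags.
Sum over k = 2,...,4: E = 5/3 + 5/2 + 5/1 = 9.167.

9.17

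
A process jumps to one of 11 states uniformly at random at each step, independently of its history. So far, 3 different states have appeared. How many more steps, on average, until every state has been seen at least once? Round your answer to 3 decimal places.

29.896

With k distinct states already seen, the next new one takes an expected 11/(11-k) steps.
Sum over k = 3,...,10: E = 11/8 + 11/7 + 11/6 + ... + 11/2 + 11/1 = 29.8964.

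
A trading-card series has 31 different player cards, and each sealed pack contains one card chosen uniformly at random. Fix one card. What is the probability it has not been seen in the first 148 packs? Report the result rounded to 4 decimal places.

0.0078

Each pack misses the fixed card with probability (31-1)/31 = 30/31, independently.
P(still missing after 148) = (30/31)^148 = 0.00781.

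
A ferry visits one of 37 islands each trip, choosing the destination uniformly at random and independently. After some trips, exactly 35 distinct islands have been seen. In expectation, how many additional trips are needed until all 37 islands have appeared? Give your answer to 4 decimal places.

55.5000

From k distinct to k+1 distinct takes on average 37/(37-k) trips.
Sum over k = 35,...,36: E = 37/2 + 37/1 = 55.50000.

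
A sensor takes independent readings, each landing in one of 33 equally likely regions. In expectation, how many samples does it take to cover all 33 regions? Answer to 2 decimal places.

134.93

Split into phases: going from k distinct to k+1 distinct takes on average 33/(33-k) samples.
E[T] = 33/33 + 33/32 + 33/31 + ... + 33/2 + 33/1 = 33·H_{33}.
H_{33} = 4.089, so E[T] = 134.930.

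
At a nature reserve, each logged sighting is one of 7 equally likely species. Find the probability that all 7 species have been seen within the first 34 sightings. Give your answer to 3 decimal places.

0.963

Let A_i be the event that species i is missing after 34 sightings. By inclusion–exclusion on the A_i,
P(all seen) = Σ_{j=0}^{7} (-1)^j C(7,j)((7-j)/7)^34
= 1.0000 - 0.0371 + 0.0002 - 0.0000 + 0.0000 - 0.0000 + 0.0000 - 0.0000
= 0.9632.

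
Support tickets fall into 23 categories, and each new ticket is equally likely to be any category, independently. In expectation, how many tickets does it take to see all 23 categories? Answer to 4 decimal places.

After k distinct categories have appeared, the next ticket gives a new one with probability (23-k)/23, so the expected wait for the (k+1)-th is 23/(23-k).
E[T] = 23/23 + 23/22 + 23/21 + ... + 23/2 + 23/1 = 23·H_{23}.
H_{23} = 3.73429, so E[T] = 85.88870.

85.8887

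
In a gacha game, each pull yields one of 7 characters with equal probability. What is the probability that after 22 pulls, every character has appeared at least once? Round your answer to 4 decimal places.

0.7770

By inclusion–exclusion over which characters are missing,
P(all seen) = Σ_{j=0}^{7} (-1)^j C(7,j)((7-j)/7)^22
= 1.00000 - 0.23565 + 0.01281 - 0.00016 + 0.00000 - 0.00000 + 0.00000 - 0.00000
= 0.77700.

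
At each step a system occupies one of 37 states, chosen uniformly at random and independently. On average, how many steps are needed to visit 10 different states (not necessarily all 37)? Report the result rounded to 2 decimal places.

11.47

Going from k to k+1 distinct takes a geometric number of steps with mean 37/(37-k).
Sum over k = 0,...,9: E = 37/37 + 37/36 + 37/35 + ... + 37/29 + 37/28 = 11.475.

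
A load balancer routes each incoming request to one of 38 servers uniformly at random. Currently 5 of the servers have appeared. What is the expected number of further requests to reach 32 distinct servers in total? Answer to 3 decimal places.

62.274

From k distinct to k+1 distinct takes on average 38/(38-k) requests.
Sum over k = 5,...,31: E = 38/33 + 38/32 + 38/31 + ... + 38/8 + 38/7 = 62.2743.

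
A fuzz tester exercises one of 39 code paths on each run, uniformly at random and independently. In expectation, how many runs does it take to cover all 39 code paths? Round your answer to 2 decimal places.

165.89

After k distinct code paths have appeared, the next run gives a new one with probability (39-k)/39, so the expected wait for the (k+1)-th is 39/(39-k).
E[T] = 39/39 + 39/38 + 39/37 + ... + 39/2 + 39/1 = 39·H_{39}.
H_{39} = 4.254, so E[T] = 165.888.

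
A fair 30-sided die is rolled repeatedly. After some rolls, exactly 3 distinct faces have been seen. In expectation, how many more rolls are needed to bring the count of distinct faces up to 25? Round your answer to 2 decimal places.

48.24

From k distinct to k+1 distinct takes on average 30/(30-k) rolls.
Sum over k = 3,...,24: E = 30/27 + 30/26 + 30/25 + ... + 30/7 + 30/6 = 48.244.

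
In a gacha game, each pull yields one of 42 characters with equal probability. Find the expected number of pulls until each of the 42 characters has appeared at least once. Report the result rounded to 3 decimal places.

The wait to go from k to k+1 distinct characters is geometric with mean 42/(42-k).
E[T] = 42/42 + 42/41 + 42/40 + ... + 42/2 + 42/1 = 42·H_{42}.
H_{42} = 4.3267, so E[T] = 181.7232.

181.723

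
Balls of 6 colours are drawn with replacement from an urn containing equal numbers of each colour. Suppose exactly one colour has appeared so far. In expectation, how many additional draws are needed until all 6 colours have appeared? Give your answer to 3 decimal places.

With k distinct colours already seen, the next new one takes an expected 6/(6-k) draws.
Sum over k = 1,...,5: E = 6/5 + 6/4 + 6/3 + 6/2 + 6/1 = 13.7000.

13.700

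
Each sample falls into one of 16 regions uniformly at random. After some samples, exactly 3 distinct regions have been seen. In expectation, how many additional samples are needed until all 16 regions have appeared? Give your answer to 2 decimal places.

50.88

From k distinct to k+1 distinct takes on average 16/(16-k) samples.
Sum over k = 3,...,15: E = 16/13 + 16/12 + 16/11 + ... + 16/2 + 16/1 = 50.882.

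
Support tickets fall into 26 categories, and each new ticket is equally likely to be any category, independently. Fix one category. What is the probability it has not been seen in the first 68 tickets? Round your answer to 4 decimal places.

0.0695

On each ticket the fixed category fails to appear with probability 25/26.
P(still missing after 68) = (25/26)^68 = 0.06946.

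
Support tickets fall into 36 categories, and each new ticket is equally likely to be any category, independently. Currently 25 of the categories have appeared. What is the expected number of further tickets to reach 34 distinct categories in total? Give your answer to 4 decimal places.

54.7156

The wait to go from k to k+1 distinct categories is geometric with mean 36/(36-k).
Sum over k = 25,...,33: E = 36/11 + 36/10 + 36/9 + ... + 36/4 + 36/3 = 54.71558.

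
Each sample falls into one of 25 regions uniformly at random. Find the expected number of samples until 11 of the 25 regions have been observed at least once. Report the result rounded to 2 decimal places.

With k distinct regions already seen, the next new one arrives after an expected 25/(25-k) samples.
Sum over k = 0,...,10: E = 25/25 + 25/24 + 25/23 + ... + 25/16 + 25/15 = 14.110.

14.11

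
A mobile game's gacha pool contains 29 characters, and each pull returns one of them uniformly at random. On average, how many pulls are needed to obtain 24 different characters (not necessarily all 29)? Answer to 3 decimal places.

48.671

Going from k to k+1 distinct takes a geometric number of pulls with mean 29/(29-k).
Sum over k = 0,...,23: E = 29/29 + 29/28 + 29/27 + ... + 29/7 + 29/6 = 48.6713.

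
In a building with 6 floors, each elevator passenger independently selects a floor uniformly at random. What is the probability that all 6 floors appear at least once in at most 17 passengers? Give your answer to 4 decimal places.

0.7446

By inclusion–exclusion over which floors are missing,
P(all seen) = Σ_{j=0}^{6} (-1)^j C(6,j)((6-j)/6)^17
= 1.00000 - 0.27044 + 0.01522 - 0.00015 + 0.00000 - 0.00000 + 0.00000
= 0.74463.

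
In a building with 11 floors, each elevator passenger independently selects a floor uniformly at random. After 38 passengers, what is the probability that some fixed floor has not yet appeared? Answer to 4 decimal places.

0.0267

On each passenger the fixed floor fails to appear with probability 10/11.
P(still missing after 38) = (10/11)^38 = 0.02673.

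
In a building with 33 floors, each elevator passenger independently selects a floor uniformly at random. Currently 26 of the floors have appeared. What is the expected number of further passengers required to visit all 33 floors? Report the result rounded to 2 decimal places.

85.56

From k distinct to k+1 distinct takes on average 33/(33-k) passengers.
Sum over k = 26,...,32: E = 33/7 + 33/6 + 33/5 + ... + 33/2 + 33/1 = 85.564.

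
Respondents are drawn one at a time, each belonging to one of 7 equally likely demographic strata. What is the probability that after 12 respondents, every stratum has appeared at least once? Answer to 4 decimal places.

0.2285

By inclusion–exclusion over which strata are missing,
P(all seen) = Σ_{j=0}^{7} (-1)^j C(7,j)((7-j)/7)^12
= 1.00000 - 1.10087 + 0.37041 - 0.04242 + 0.00134 - 0.00001 + 0.00000 - 0.00000
= 0.22845.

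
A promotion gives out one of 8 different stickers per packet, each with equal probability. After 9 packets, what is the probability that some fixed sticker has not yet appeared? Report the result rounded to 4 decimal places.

On each packet the fixed sticker fails to appear with probability 7/8.
P(still missing after 9) = (7/8)^9 = 0.30066.

0.3007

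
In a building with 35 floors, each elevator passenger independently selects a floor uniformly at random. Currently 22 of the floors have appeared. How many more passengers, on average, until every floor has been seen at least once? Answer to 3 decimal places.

The wait to go from k to k+1 distinct floors is geometric with mean 35/(35-k).
Sum over k = 22,...,34: E = 35/13 + 35/12 + 35/11 + ... + 35/2 + 35/1 = 111.3047.

111.305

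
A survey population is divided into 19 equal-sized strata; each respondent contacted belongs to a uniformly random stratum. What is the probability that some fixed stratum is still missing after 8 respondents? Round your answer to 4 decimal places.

0.6489

Each respondent misses the fixed stratum with probability (19-1)/19 = 18/19, independently.
P(still missing after 8) = (18/19)^8 = 0.64886.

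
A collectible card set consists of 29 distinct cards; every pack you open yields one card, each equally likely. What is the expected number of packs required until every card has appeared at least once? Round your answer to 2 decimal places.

114.89

The wait to go from k to k+1 distinct cards is geometric with mean 29/(29-k).
E[T] = 29/29 + 29/28 + 29/27 + ... + 29/2 + 29/1 = 29·H_{29}.
H_{29} = 3.962, so E[T] = 114.888.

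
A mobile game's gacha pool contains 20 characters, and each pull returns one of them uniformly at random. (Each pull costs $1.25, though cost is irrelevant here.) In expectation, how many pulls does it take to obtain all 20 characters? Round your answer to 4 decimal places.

71.9548

After k distinct characters have appeared, the next pull gives a new one with probability (20-k)/20, so the expected wait for the (k+1)-th is 20/(20-k).
E[T] = 20/20 + 20/19 + 20/18 + ... + 20/2 + 20/1 = 20·H_{20}.
H_{20} = 3.59774, so E[T] = 71.95479.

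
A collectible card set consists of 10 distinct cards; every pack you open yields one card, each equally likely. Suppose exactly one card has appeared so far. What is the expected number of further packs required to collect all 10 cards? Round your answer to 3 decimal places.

From k distinct to k+1 distinct takes on average 10/(10-k) packs.
Sum over k = 1,...,9: E = 10/9 + 10/8 + 10/7 + ... + 10/2 + 10/1 = 28.2897.

28.290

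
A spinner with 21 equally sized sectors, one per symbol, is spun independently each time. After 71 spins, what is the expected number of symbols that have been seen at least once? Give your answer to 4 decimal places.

For each symbol, P(seen in 71 spins) = 1 - (20/21)^71 = 0.96870.
By linearity of expectation, E[distinct seen] = 21·(1 - (20/21)^71) = 20.34268.

20.3427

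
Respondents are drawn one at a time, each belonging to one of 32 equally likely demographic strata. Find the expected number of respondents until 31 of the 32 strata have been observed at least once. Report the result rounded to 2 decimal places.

With k distinct strata already seen, the next new one arrives after an expected 32/(32-k) respondents.
Sum over k = 0,...,30: E = 32/32 + 32/31 + 32/30 + ... + 32/3 + 32/2 = 97.872.

97.87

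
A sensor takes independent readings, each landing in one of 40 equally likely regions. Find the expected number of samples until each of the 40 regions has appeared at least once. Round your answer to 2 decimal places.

Split into phases: going from k distinct to k+1 distinct takes on average 40/(40-k) samples.
E[T] = 40/40 + 40/39 + 40/38 + ... + 40/2 + 40/1 = 40·H_{40}.
H_{40} = 4.279, so E[T] = 171.142.

171.14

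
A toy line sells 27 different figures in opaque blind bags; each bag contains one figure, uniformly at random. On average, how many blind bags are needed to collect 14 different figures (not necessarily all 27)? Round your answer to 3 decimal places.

19.206

With k distinct figures already seen, the next new one arrives after an expected 27/(27-k) blind bags.
Sum over k = 0,...,13: E = 27/27 + 27/26 + 27/25 + ... + 27/15 + 27/14 = 19.2057.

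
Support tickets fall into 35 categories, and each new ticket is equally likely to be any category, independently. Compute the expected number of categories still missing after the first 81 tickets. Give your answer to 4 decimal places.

3.3446

For each category, P(unseen after 81) = (34/35)^81 = 0.09556.
By linearity of expectation, E[unseen] = 35·(34/35)^81 = 3.34464.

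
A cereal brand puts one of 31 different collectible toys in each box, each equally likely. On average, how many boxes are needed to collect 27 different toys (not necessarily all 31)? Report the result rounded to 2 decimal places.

60.26

Going from k to k+1 distinct takes a geometric number of boxes with mean 31/(31-k).
Sum over k = 0,...,26: E = 31/31 + 31/30 + 31/29 + ... + 31/6 + 31/5 = 60.261.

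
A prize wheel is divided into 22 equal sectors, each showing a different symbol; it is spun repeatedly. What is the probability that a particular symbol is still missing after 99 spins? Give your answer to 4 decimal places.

0.0100

On each spin the fixed symbol fails to appear with probability 21/22.
P(still missing after 99) = (21/22)^99 = 0.01000.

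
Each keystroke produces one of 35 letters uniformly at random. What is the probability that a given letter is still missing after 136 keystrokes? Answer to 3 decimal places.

0.019

Each keystroke misses the fixed letter with probability (35-1)/35 = 34/35, independently.
P(still missing after 136) = (34/35)^136 = 0.0194.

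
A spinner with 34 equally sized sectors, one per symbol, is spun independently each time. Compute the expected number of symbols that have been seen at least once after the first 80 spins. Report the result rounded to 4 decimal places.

For each symbol, P(seen in 80 spins) = 1 - (33/34)^80 = 0.90821.
By linearity of expectation, E[distinct seen] = 34·(1 - (33/34)^80) = 30.87909.

30.8791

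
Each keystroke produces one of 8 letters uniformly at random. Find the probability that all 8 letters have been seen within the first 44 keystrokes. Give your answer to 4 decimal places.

0.9776

Let A_i be the event that letter i is missing after 44 keystrokes. By inclusion–exclusion on the A_i,
P(all seen) = Σ_{j=0}^{8} (-1)^j C(8,j)((8-j)/8)^44
= 1.00000 - 0.02246 + 0.00009 - 0.00000 + 0.00000 - 0.00000 + 0.00000 - 0.00000 + 0.00000
= 0.97763.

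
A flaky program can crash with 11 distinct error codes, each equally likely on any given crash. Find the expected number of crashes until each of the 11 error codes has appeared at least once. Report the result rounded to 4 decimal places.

33.2187

Split into phases: going from k distinct to k+1 distinct takes on average 11/(11-k) crashes.
E[T] = 11/11 + 11/10 + 11/9 + ... + 11/2 + 11/1 = 11·H_{11}.
H_{11} = 3.01988, so E[T] = 33.21865.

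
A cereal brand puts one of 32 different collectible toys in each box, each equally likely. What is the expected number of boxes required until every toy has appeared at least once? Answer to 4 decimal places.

The wait to go from k to k+1 distinct toys is geometric with mean 32/(32-k).
E[T] = 32/32 + 32/31 + 32/30 + ... + 32/2 + 32/1 = 32·H_{32}.
H_{32} = 4.05850, so E[T] = 129.87185.

129.8718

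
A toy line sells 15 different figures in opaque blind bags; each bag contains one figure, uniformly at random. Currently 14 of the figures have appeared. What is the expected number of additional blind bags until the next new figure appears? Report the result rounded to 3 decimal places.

Each blind bag yields a new figure with probability (15-14)/15 = 1/15, so the wait is geometric with mean 15/1.
E = 15/1 = 15.0000.

15.000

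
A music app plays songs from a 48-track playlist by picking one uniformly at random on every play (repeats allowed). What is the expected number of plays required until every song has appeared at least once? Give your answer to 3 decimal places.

The wait to go from k to k+1 distinct songs is geometric with mean 48/(48-k).
E[T] = 48/48 + 48/47 + 48/46 + ... + 48/2 + 48/1 = 48·H_{48}.
H_{48} = 4.4588, so E[T] = 214.0223.

214.022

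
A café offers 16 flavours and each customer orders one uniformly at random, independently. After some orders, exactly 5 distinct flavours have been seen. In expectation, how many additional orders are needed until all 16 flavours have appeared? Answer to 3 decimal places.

48.318

The wait to go from k to k+1 distinct flavours is geometric with mean 16/(16-k).
Sum over k = 5,...,15: E = 16/11 + 16/10 + 16/9 + ... + 16/2 + 16/1 = 48.3180.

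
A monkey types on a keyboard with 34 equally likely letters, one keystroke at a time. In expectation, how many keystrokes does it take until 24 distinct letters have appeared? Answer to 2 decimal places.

40.43

With k distinct letters already seen, the next new one arrives after an expected 34/(34-k) keystrokes.
Sum over k = 0,...,23: E = 34/34 + 34/33 + 34/32 + ... + 34/12 + 34/11 = 40.434.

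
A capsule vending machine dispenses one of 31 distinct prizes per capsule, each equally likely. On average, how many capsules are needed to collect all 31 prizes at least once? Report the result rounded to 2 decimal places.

Split into phases: going from k distinct to k+1 distinct takes on average 31/(31-k) capsules.
E[T] = 31/31 + 31/30 + 31/29 + ... + 31/2 + 31/1 = 31·H_{31}.
H_{31} = 4.027, so E[T] = 124.845.

124.84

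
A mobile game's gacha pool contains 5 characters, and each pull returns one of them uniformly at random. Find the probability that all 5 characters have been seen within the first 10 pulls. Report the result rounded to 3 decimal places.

0.523

By inclusion–exclusion over which characters are missing,
P(all seen) = Σ_{j=0}^{5} (-1)^j C(5,j)((5-j)/5)^10
= 1.0000 - 0.5369 + 0.0605 - 0.0010 + 0.0000 - 0.0000
= 0.5225.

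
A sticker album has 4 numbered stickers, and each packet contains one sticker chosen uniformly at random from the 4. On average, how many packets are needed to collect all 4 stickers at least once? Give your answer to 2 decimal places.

8.33

Split into phases: going from k distinct to k+1 distinct takes on average 4/(4-k) packets.
E[T] = 4/4 + 4/3 + 4/2 + 4/1 = 4·H_{4}.
H_{4} = 2.083, so E[T] = 8.333.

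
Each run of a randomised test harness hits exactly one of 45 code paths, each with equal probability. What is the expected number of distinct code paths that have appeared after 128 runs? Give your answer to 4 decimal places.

42.4651

For each code path, P(seen in 128 runs) = 1 - (44/45)^128 = 0.94367.
By linearity of expectation, E[distinct seen] = 45·(1 - (44/45)^128) = 42.46514.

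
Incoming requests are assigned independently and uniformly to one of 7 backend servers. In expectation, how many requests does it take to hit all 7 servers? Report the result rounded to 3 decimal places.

18.150

Split into phases: going from k distinct to k+1 distinct takes on average 7/(7-k) requests.
E[T] = 7/7 + 7/6 + 7/5 + ... + 7/2 + 7/1 = 7·H_{7}.
H_{7} = 2.5929, so E[T] = 18.1500.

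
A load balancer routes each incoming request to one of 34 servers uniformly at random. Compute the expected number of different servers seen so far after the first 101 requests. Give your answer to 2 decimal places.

32.33

For each server, P(seen in 101 requests) = 1 - (33/34)^101 = 0.951.
By linearity of expectation, E[distinct seen] = 34·(1 - (33/34)^101) = 32.333.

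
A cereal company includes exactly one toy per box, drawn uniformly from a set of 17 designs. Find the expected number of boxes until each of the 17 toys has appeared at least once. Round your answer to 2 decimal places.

Split into phases: going from k distinct to k+1 distinct takes on average 17/(17-k) boxes.
E[T] = 17/17 + 17/16 + 17/15 + ... + 17/2 + 17/1 = 17·H_{17}.
H_{17} = 3.440, so E[T] = 58.472.

58.47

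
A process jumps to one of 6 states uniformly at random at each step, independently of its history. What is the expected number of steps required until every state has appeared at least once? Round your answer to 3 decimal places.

After k distinct states have appeared, the next step gives a new one with probability (6-k)/6, so the expected wait for the (k+1)-th is 6/(6-k).
E[T] = 6/6 + 6/5 + 6/4 + 6/3 + 6/2 + 6/1 = 6·H_{6}.
H_{6} = 2.4500, so E[T] = 14.7000.

14.700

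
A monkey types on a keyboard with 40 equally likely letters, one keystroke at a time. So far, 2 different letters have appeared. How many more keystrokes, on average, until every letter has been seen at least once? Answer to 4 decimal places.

169.1161

With k distinct letters already seen, the next new one takes an expected 40/(40-k) keystrokes.
Sum over k = 2,...,39: E = 40/38 + 40/37 + 40/36 + ... + 40/2 + 40/1 = 169.11608.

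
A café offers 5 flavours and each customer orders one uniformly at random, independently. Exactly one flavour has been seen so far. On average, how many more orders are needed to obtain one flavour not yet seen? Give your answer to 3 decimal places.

1.250

The number of orders until the next new flavour is geometric with success probability 4/5, so its mean is 5/4.
E = 5/4 = 1.2500.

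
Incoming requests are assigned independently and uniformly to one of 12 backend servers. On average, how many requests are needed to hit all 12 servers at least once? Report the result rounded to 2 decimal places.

37.24

The wait to go from k to k+1 distinct servers is geometric with mean 12/(12-k).
E[T] = 12/12 + 12/11 + 12/10 + ... + 12/2 + 12/1 = 12·H_{12}.
H_{12} = 3.103, so E[T] = 37.239.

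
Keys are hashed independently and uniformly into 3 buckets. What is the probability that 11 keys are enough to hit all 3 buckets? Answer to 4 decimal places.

By inclusion–exclusion over which buckets are missing,
P(all seen) = Σ_{j=0}^{3} (-1)^j C(3,j)((3-j)/3)^11
= 1.00000 - 0.03468 + 0.00002 - 0.00000
= 0.96533.

0.9653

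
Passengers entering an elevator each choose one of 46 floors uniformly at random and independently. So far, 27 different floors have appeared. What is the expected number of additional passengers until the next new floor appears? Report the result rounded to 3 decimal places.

The number of passengers until the next new floor is geometric with success probability 19/46, so its mean is 46/19.
E = 46/19 = 2.4211.

2.421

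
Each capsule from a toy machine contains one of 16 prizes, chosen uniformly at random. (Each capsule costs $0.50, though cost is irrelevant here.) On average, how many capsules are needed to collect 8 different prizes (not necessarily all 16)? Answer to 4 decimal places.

Going from k to k+1 distinct takes a geometric number of capsules with mean 16/(16-k).
Sum over k = 0,...,7: E = 16/16 + 16/15 + 16/14 + ... + 16/10 + 16/9 = 10.60595.

10.6059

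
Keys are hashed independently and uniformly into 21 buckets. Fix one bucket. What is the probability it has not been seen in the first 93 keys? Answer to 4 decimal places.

Each key misses the fixed bucket with probability (21-1)/21 = 20/21, independently.
P(still missing after 93) = (20/21)^93 = 0.01070.

0.0107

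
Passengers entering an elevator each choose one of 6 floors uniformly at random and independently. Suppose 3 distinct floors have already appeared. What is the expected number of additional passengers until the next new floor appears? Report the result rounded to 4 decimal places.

The number of passengers until the next new floor is geometric with success probability 3/6, so its mean is 6/3.
E = 6/3 = 2.00000.

2.0000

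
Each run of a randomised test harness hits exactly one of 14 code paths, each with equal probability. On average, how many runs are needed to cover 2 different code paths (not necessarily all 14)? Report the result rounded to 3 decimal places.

Going from k to k+1 distinct takes a geometric number of runs with mean 14/(14-k).
Sum over k = 0,...,1: E = 14/14 + 14/13 = 2.0769.

2.077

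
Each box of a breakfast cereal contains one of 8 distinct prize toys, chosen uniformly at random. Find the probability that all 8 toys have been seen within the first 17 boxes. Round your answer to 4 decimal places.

0.3656

Let A_i be the event that toy i is missing after 17 boxes. By inclusion–exclusion on the A_i,
P(all seen) = Σ_{j=0}^{8} (-1)^j C(8,j)((8-j)/8)^17
= 1.00000 - 0.82647 + 0.21047 - 0.01897 + 0.00053 - 0.00000 + 0.00000 - 0.00000 + 0.00000
= 0.36556.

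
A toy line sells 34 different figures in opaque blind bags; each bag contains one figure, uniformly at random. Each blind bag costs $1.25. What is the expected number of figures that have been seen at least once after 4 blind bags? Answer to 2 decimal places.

For each figure, P(seen in 4 blind bags) = 1 - (33/34)^4 = 0.113.
By linearity of expectation, E[distinct seen] = 34·(1 - (33/34)^4) = 3.827.

3.83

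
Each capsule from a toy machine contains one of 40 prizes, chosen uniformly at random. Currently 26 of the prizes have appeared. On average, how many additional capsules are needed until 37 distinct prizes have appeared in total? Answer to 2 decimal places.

56.73

From k distinct to k+1 distinct takes on average 40/(40-k) capsules.
Sum over k = 26,...,36: E = 40/14 + 40/13 + 40/12 + ... + 40/5 + 40/4 = 56.729.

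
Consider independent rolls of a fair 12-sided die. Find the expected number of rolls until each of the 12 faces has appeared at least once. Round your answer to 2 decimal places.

The wait to go from k to k+1 distinct faces is geometric with mean 12/(12-k).
E[T] = 12/12 + 12/11 + 12/10 + ... + 12/2 + 12/1 = 12·H_{12}.
H_{12} = 3.103, so E[T] = 37.239.

37.24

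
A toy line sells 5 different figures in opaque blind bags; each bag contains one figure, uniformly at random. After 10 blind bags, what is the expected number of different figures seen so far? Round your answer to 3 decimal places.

For each figure, P(seen in 10 blind bags) = 1 - (4/5)^10 = 0.8926.
By linearity of expectation, E[distinct seen] = 5·(1 - (4/5)^10) = 4.4631.

4.463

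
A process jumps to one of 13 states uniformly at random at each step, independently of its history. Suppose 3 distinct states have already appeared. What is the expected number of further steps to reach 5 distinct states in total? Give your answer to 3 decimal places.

2.744

With k distinct states already seen, the next new one takes an expected 13/(13-k) steps.
Sum over k = 3,...,4: E = 13/10 + 13/9 = 2.7444.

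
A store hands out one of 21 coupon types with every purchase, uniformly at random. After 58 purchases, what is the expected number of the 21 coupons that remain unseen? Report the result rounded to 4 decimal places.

1.2395

For each coupon, P(unseen after 58) = (20/21)^58 = 0.05902.
By linearity of expectation, E[unseen] = 21·(20/21)^58 = 1.23948.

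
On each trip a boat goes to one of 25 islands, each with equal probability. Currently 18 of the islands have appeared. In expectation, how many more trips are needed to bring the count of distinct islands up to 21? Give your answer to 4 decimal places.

From k distinct to k+1 distinct takes on average 25/(25-k) trips.
Sum over k = 18,...,20: E = 25/7 + 25/6 + 25/5 = 12.73810.

12.7381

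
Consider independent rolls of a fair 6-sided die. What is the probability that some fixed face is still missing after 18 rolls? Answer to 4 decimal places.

0.0376

Each roll misses the fixed face with probability (6-1)/6 = 5/6, independently.
P(still missing after 18) = (5/6)^18 = 0.03756.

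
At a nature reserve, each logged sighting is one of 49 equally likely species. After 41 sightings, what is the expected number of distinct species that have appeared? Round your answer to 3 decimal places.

For each species, P(seen in 41 sightings) = 1 - (48/49)^41 = 0.5706.
By linearity of expectation, E[distinct seen] = 49·(1 - (48/49)^41) = 27.9599.

27.960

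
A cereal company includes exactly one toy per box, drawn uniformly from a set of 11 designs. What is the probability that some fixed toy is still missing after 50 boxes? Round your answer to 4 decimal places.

On each box the fixed toy fails to appear with probability 10/11.
P(still missing after 50) = (10/11)^50 = 0.00852.

0.0085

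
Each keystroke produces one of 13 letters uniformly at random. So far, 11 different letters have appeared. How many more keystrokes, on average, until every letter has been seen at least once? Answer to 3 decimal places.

From k distinct to k+1 distinct takes on average 13/(13-k) keystrokes.
Sum over k = 11,...,12: E = 13/2 + 13/1 = 19.5000.

19.500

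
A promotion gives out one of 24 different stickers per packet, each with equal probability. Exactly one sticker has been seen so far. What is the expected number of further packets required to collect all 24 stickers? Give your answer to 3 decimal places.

89.623

From k distinct to k+1 distinct takes on average 24/(24-k) packets.
Sum over k = 1,...,23: E = 24/23 + 24/22 + 24/21 + ... + 24/2 + 24/1 = 89.6230.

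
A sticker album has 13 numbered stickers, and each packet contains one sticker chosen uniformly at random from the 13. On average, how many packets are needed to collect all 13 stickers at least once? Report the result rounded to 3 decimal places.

41.342

After k distinct stickers have appeared, the next packet gives a new one with probability (13-k)/13, so the expected wait for the (k+1)-th is 13/(13-k).
E[T] = 13/13 + 13/12 + 13/11 + ... + 13/2 + 13/1 = 13·H_{13}.
H_{13} = 3.1801, so E[T] = 41.3417.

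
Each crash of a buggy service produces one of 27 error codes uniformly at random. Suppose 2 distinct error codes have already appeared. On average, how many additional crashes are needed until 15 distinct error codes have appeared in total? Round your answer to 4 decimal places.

19.2442

The wait to go from k to k+1 distinct error codes is geometric with mean 27/(27-k).
Sum over k = 2,...,14: E = 27/25 + 27/24 + 27/23 + ... + 27/14 + 27/13 = 19.24418.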